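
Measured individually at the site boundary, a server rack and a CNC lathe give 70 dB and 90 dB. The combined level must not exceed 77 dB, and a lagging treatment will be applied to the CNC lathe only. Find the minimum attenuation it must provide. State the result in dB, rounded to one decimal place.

14.0 dB

The untreated sources together contribute 10^(70/10) = 1.000e+07, i.e. 70.00 dB.
To meet 77 dB overall, the treated CNC lathe may contribute at most 10^(77/10) − 1.000e+07 = 4.012e+07, i.e. 76.03 dB.
Required insertion loss = 90 − 76.03 = 13.97 dB.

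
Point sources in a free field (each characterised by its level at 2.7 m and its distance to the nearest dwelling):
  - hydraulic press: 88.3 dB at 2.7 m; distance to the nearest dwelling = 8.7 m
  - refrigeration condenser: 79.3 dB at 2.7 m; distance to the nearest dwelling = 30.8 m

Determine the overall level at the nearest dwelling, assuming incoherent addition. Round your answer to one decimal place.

First find each source's level at the receiver (point-source: −20·log₁₀(r/r_ref)), then combine on an intensity basis.
hydraulic press: 88.3 − 20·log₁₀(8.7/2.7) = 88.3 − 10.16 = 78.14 dB.
refrigeration condenser: 79.3 − 20·log₁₀(30.8/2.7) = 79.3 − 21.14 = 58.16 dB.
Σ 10^(L/10) = 6.577e+07 → L_total = 10·log₁₀(6.577e+07) = 78.18 dB.

78.2 dB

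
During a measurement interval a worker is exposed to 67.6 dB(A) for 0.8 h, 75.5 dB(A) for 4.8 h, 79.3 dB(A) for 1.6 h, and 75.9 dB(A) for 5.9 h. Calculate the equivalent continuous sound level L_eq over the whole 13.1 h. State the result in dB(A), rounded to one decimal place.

76.2 dB(A)

Weight each interval's intensity by its duration and average over T = 13.1 h:
Σ tᵢ·10^(Lᵢ/10) = 0.8·10^(67.6/10) + 4.8·10^(75.5/10) + 1.6·10^(79.3/10) + 5.9·10^(75.9/10) = 5.406e+08.
L_eq = 10·log₁₀(5.406e+08/13.1) = 76.16 dB(A).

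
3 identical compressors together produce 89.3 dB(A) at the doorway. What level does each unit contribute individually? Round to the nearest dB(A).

Dividing the total intensity by 3 lowers the level by 10·log₁₀ 3 = 4.771 dB: L₁ = 89.3 − 4.771.

85 dB(A)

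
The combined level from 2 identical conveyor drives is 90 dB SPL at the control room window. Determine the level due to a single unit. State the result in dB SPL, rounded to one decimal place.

Dividing the total intensity by 2 lowers the level by 10·log₁₀ 2 = 3.010 dB: L₁ = 90 − 3.010.

87.0 dB SPL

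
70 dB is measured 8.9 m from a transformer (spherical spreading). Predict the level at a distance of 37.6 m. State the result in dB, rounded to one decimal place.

57.5 dB

Spherical spreading from a point source gives a 20·log₁₀(r₂/r₁) drop.
L₂ = 70 − 20·log₁₀(37.6/8.9) = 70 − 12.516 = 57.48 dB.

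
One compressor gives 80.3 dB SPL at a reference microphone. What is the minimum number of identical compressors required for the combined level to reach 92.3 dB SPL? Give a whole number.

16

The shortfall is 92.3 − 80.3 = 12.0 dB, and N units add 10·log₁₀ N, so need 10·log₁₀ N ≥ 12.0.
N ≥ 10^(12.0/10) = 15.849, so N = 16.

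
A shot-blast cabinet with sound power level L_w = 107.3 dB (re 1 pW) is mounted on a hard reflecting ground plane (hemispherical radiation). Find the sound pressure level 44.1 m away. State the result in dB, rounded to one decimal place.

L_p = L_w − 10·log₁₀(2π·r²) with r = 44.1 m.
2π·r² = 1.222e+04 m², 10·log₁₀ of that is 40.871 dB.
L_p = 107.3 − 40.871 = 66.43 dB.

66.4 dB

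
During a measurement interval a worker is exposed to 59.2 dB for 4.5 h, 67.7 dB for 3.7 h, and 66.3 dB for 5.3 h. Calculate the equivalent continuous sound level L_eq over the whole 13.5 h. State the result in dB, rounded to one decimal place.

65.5 dB

The energy average is taken in the linear domain: L_eq = 10·log₁₀[(Σ tᵢ·10^(Lᵢ/10))/T], T = 13.5 h.
Σ tᵢ·10^(Lᵢ/10) = 4.5·10^(59.2/10) + 3.7·10^(67.7/10) + 5.3·10^(66.3/10) = 4.814e+07.
L_eq = 10·log₁₀(4.814e+07/13.5) = 65.52 dB.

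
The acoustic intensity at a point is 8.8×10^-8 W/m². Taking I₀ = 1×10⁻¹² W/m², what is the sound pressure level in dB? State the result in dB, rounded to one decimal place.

49.4 dB

I/I₀ = 8.8×10^-8/10⁻¹² = 8.8×10^4, and L = 10·log₁₀(I/I₀).
L = 10·(0.9445 + 4) = 49.44 dB.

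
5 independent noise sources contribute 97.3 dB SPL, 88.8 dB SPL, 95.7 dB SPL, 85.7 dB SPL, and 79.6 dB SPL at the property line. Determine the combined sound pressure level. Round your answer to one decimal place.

Incoherent sources combine by intensity addition: L_total = 10·log₁₀(Σ 10^(L_i/10)).
Σ 10^(L/10) = 10^(97.3/10) + 10^(88.8/10) + 10^(95.7/10) + 10^(85.7/10) + 10^(79.6/10) = 1.031e+10.
L_total = 10·log₁₀(1.031e+10) = 100.13 dB SPL.

100.1 dB SPL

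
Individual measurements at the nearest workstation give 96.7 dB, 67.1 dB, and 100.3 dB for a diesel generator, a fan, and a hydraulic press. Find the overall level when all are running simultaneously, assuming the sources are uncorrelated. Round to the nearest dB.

Incoherent sources combine by intensity addition: L_total = 10·log₁₀(Σ 10^(L_i/10)).
Σ 10^(L/10) = 10^(96.7/10) + 10^(67.1/10) + 10^(100.3/10) = 1.540e+10.
L_total = 10·log₁₀(1.540e+10) = 101.87 dB.

102 dB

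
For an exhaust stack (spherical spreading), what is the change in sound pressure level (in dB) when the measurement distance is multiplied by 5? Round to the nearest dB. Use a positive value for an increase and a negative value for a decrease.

With spherical spreading the level changes by −20·log₁₀(r₂/r₁).
ΔL = −20·log₁₀(5) = -13.98 dB.

-14 dB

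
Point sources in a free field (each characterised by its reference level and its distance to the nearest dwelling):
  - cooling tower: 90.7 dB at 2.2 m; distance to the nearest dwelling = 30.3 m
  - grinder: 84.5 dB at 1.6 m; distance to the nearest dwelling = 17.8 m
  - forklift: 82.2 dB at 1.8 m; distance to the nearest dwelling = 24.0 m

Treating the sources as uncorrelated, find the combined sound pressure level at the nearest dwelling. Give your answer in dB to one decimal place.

Apply inverse-square spreading to bring every level to the receiver, then sum 10^(L/10).
cooling tower: 90.7 − 20·log₁₀(30.3/2.2) = 90.7 − 22.78 = 67.92 dB.
grinder: 84.5 − 20·log₁₀(17.8/1.6) = 84.5 − 20.93 = 63.57 dB.
forklift: 82.2 − 20·log₁₀(24.0/1.8) = 82.2 − 22.50 = 59.70 dB.
Σ 10^(L/10) = 9.405e+06 → L_total = 10·log₁₀(9.405e+06) = 69.73 dB.

69.7 dB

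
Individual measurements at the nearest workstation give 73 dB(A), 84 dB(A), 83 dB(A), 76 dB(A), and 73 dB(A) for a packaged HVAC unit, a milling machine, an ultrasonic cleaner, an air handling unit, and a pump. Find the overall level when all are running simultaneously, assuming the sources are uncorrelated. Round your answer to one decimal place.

87.2 dB(A)

Incoherent sources combine by intensity addition: L_total = 10·log₁₀(Σ 10^(L_i/10)).
Σ 10^(L/10) = 10^(73/10) + 10^(84/10) + 10^(83/10) + 10^(76/10) + 10^(73/10) = 5.304e+08.
L_total = 10·log₁₀(5.304e+08) = 87.25 dB(A).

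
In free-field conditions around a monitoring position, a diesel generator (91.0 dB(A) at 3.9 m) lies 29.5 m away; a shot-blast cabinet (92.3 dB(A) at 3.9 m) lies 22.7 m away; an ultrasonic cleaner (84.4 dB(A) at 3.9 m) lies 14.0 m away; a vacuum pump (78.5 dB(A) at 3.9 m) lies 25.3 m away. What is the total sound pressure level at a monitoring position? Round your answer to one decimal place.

Apply inverse-square spreading to bring every level to the receiver, then sum 10^(L/10).
diesel generator: 91.0 − 20·log₁₀(29.5/3.9) = 91.0 − 17.58 = 73.42 dB(A).
shot-blast cabinet: 92.3 − 20·log₁₀(22.7/3.9) = 92.3 − 15.30 = 77.00 dB(A).
ultrasonic cleaner: 84.4 − 20·log₁₀(14.0/3.9) = 84.4 − 11.10 = 73.30 dB(A).
vacuum pump: 78.5 − 20·log₁₀(25.3/3.9) = 78.5 − 16.24 = 62.26 dB(A).
Σ 10^(L/10) = 9.519e+07 → L_total = 10·log₁₀(9.519e+07) = 79.79 dB(A).

79.8 dB(A)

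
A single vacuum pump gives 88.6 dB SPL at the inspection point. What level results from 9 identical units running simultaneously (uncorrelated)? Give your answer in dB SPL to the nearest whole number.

98 dB SPL

N identical incoherent sources raise the level by 10·log₁₀ N.
L_total = 88.6 + 10·log₁₀(9) = 88.6 + 9.542 = 98.14 dB SPL.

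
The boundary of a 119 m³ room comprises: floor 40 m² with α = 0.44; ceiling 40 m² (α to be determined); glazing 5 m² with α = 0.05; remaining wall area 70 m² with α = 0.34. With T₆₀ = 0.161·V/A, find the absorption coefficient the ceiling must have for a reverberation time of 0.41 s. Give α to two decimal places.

From T₆₀ = 0.161·V/A, the target T₆₀ = 0.41 s needs A = 0.161·119/0.41 = 46.73 m².
Absorption from the other surfaces = 40·0.44 + 5·0.05 + 70·0.34 = 41.65 m², so the ceiling must supply 5.08 m² over 40 m².
α = 5.08/40 = 0.127.

0.13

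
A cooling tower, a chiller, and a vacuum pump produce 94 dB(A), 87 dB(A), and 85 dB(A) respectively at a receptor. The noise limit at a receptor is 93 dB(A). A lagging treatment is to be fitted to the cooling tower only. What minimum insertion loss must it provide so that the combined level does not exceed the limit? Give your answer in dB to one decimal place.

3.3 dB

Fixed contribution from the other sources: Σ 10^(L/10) = 10^(87/10) + 10^(85/10) = 8.174e+08 (89.12 dB(A)).
To meet 93 dB(A) overall, the treated cooling tower may contribute at most 10^(93/10) − 8.174e+08 = 1.178e+09, i.e. 90.71 dB(A).
So the cooling tower must be reduced from 94 to 90.71 dB(A): IL = 3.29 dB.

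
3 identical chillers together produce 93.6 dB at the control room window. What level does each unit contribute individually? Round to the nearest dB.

89 dB

For N identical incoherent sources L_total = L₁ + 10·log₁₀ N, so L₁ = 93.6 − 10·log₁₀(3) = 93.6 − 4.771.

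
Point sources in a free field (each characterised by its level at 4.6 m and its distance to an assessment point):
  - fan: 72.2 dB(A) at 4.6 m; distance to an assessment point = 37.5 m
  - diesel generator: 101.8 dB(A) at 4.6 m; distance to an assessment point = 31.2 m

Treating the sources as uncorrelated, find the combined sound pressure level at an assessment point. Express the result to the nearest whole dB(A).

Apply inverse-square spreading to bring every level to the receiver, then sum 10^(L/10).
fan: 72.2 − 20·log₁₀(37.5/4.6) = 72.2 − 18.23 = 53.97 dB(A).
diesel generator: 101.8 − 20·log₁₀(31.2/4.6) = 101.8 − 16.63 = 85.17 dB(A).
Σ 10^(L/10) = 3.293e+08 → L_total = 10·log₁₀(3.293e+08) = 85.18 dB(A).

85 dB(A)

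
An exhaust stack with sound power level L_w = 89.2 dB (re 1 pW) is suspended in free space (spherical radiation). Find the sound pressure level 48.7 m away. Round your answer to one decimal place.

44.5 dB

The power spreads over a sphere of area 4π·r², so L_p = L_w − 10·log₁₀(4π·r²).
4π·r² = 2.98e+04 m², 10·log₁₀ of that is 44.743 dB.
L_p = 89.2 − 44.743 = 44.46 dB.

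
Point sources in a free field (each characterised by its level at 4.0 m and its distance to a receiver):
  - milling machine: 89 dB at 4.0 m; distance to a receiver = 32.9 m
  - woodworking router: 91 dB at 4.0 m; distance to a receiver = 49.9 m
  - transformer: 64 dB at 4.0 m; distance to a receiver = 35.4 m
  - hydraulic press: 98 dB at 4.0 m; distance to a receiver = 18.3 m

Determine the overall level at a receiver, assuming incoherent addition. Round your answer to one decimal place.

Apply inverse-square spreading to bring every level to the receiver, then sum 10^(L/10).
milling machine: 89 − 20·log₁₀(32.9/4.0) = 89 − 18.30 = 70.70 dB.
woodworking router: 91 − 20·log₁₀(49.9/4.0) = 91 − 21.92 = 69.08 dB.
transformer: 64 − 20·log₁₀(35.4/4.0) = 64 − 18.94 = 45.06 dB.
hydraulic press: 98 − 20·log₁₀(18.3/4.0) = 98 − 13.21 = 84.79 dB.
Σ 10^(L/10) = 3.213e+08 → L_total = 10·log₁₀(3.213e+08) = 85.07 dB.

85.1 dB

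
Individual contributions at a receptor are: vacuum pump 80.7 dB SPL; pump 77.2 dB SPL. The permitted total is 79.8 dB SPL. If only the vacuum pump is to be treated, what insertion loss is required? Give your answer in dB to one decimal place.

Fixed contribution from the other source: Σ 10^(L/10) = 10^(77.2/10) = 5.248e+07 (77.20 dB SPL).
The limit corresponds to 10^(79.8/10) = 9.550e+07; subtracting the fixed part leaves 4.302e+07 for the vacuum pump, i.e. 76.34 dB SPL.
Required insertion loss = 80.7 − 76.34 = 4.36 dB.

4.4 dB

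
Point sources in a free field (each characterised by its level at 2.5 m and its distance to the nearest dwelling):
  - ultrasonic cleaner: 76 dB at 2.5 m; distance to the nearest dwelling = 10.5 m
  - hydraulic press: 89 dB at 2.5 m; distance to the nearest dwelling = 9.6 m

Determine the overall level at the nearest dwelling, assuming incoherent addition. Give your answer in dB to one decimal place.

77.5 dB

Apply inverse-square spreading to bring every level to the receiver, then sum 10^(L/10).
ultrasonic cleaner: 76 − 20·log₁₀(10.5/2.5) = 76 − 12.46 = 63.54 dB.
hydraulic press: 89 − 20·log₁₀(9.6/2.5) = 89 − 11.69 = 77.31 dB.
Σ 10^(L/10) = 5.613e+07 → L_total = 10·log₁₀(5.613e+07) = 77.49 dB.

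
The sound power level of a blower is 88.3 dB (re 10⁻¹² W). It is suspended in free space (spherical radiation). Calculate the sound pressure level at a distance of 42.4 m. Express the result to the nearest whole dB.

45 dB

L_p = L_w − 10·log₁₀(4π·r²) with r = 42.4 m.
4π·r² = 2.259e+04 m², 10·log₁₀ of that is 43.539 dB.
L_p = 88.3 − 43.539 = 44.76 dB.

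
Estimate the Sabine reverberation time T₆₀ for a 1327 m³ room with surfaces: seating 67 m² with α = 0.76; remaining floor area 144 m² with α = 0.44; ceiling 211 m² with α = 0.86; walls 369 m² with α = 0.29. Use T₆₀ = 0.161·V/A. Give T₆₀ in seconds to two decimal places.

A = Σ Sᵢαᵢ = 67·0.76 + 144·0.44 + 211·0.86 + 369·0.29 = 402.75 m².
T₆₀ = 0.161·V/A = 0.161·1327/402.75 = 0.530 s.

0.53 s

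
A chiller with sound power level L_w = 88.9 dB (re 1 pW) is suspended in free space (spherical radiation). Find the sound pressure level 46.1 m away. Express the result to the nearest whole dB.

L_p = L_w − 10·log₁₀(4π·r²) with r = 46.1 m.
4π·r² = 2.671e+04 m², 10·log₁₀ of that is 44.266 dB.
L_p = 88.9 − 44.266 = 44.63 dB.

45 dB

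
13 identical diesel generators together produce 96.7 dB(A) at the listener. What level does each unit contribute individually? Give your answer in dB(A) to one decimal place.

Dividing the total intensity by 13 lowers the level by 10·log₁₀ 13 = 11.139 dB: L₁ = 96.7 − 11.139.

85.6 dB(A)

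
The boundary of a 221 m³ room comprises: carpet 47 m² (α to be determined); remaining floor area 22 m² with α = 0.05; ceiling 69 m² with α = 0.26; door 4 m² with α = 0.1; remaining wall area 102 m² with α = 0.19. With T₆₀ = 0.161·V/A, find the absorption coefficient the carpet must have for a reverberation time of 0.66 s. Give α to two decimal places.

0.32

From T₆₀ = 0.161·V/A, the target T₆₀ = 0.66 s needs A = 0.161·221/0.66 = 53.91 m².
Absorption from the other surfaces = 22·0.05 + 69·0.26 + 4·0.1 + 102·0.19 = 38.82 m², so the carpet must supply 15.09 m² over 47 m².
α = 15.09/47 = 0.321.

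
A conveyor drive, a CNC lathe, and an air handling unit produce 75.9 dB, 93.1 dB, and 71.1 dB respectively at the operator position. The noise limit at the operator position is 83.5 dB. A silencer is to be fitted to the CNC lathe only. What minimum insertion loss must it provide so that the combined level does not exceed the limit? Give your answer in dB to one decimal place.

Fixed contribution from the other sources: Σ 10^(L/10) = 10^(75.9/10) + 10^(71.1/10) = 5.179e+07 (77.14 dB).
The limit corresponds to 10^(83.5/10) = 2.239e+08; subtracting the fixed part leaves 1.721e+08 for the CNC lathe, i.e. 82.36 dB.
Required insertion loss = 93.1 − 82.36 = 10.74 dB.

10.7 dB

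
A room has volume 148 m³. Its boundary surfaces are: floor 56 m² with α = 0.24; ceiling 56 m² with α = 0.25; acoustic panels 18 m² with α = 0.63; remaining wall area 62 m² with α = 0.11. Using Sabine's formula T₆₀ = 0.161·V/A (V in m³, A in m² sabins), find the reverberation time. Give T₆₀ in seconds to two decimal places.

Total absorption A = 56·0.24 + 56·0.25 + 18·0.63 + 62·0.11 = 45.60 m² sabins.
T₆₀ = 0.161·V/A = 0.161·148/45.60 = 0.523 s.

0.52 s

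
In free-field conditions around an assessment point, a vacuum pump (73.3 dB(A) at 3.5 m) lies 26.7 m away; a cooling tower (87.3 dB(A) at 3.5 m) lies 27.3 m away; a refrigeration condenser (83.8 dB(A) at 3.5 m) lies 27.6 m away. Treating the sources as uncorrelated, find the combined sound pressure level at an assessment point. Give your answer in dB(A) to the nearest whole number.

71 dB(A)

First find each source's level at the receiver (point-source: −20·log₁₀(r/r_ref)), then combine on an intensity basis.
vacuum pump: 73.3 − 20·log₁₀(26.7/3.5) = 73.3 − 17.65 = 55.65 dB(A).
cooling tower: 87.3 − 20·log₁₀(27.3/3.5) = 87.3 − 17.84 = 69.46 dB(A).
refrigeration condenser: 83.8 − 20·log₁₀(27.6/3.5) = 83.8 − 17.94 = 65.86 dB(A).
Σ 10^(L/10) = 1.305e+07 → L_total = 10·log₁₀(1.305e+07) = 71.16 dB(A).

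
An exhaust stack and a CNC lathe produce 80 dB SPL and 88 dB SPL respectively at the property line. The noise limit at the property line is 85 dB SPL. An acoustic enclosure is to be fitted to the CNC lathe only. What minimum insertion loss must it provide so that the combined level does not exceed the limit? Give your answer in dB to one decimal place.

4.7 dB

Everything except the CNC lathe sums to 10^(80/10) = 1.000e+08 in linear terms, 80.00 dB SPL.
The limit corresponds to 10^(85/10) = 3.162e+08; subtracting the fixed part leaves 2.162e+08 for the CNC lathe, i.e. 83.35 dB SPL.
Required insertion loss = 88 − 83.35 = 4.65 dB.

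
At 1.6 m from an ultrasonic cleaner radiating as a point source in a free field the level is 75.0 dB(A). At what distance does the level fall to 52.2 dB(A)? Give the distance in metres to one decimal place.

For a point source L₁ − L₂ = 20·log₁₀(r₂/r₁), so r₂ = r₁·10^((L₁−L₂)/20).
r₂ = 1.6·10^((75.0−52.2)/20) = 1.6·10^(22.8/20) = 22.09 m.

22.1 m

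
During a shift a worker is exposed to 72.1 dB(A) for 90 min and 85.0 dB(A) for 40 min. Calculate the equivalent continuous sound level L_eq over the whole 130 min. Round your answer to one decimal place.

Weight each interval's intensity by its duration and average over T = 130 min:
Σ tᵢ·10^(Lᵢ/10) = 90·10^(72.1/10) + 40·10^(85.0/10) = 1.411e+10.
L_eq = 10·log₁₀(1.411e+10/130) = 80.36 dB(A).

80.4 dB(A)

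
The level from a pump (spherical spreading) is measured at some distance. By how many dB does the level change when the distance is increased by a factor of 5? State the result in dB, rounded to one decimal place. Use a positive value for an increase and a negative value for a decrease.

With spherical spreading the level changes by −20·log₁₀(r₂/r₁).
ΔL = −20·log₁₀(5) = -13.98 dB.

-14.0 dB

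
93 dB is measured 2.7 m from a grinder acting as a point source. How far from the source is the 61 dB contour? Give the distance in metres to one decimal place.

107.5 m

The 32.0 dB drop corresponds to a distance ratio of 10^(32.0/20) for a point source.
r₂ = 2.7·10^((93−61)/20) = 2.7·10^(32.0/20) = 107.49 m.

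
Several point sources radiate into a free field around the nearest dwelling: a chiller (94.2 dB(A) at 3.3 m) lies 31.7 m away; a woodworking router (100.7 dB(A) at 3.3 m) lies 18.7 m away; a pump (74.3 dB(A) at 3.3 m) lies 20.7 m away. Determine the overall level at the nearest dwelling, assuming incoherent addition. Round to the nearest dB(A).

86 dB(A)

Apply inverse-square spreading to bring every level to the receiver, then sum 10^(L/10).
chiller: 94.2 − 20·log₁₀(31.7/3.3) = 94.2 − 19.65 = 74.55 dB(A).
woodworking router: 100.7 − 20·log₁₀(18.7/3.3) = 100.7 − 15.07 = 85.63 dB(A).
pump: 74.3 − 20·log₁₀(20.7/3.3) = 74.3 − 15.95 = 58.35 dB(A).
Σ 10^(L/10) = 3.951e+08 → L_total = 10·log₁₀(3.951e+08) = 85.97 dB(A).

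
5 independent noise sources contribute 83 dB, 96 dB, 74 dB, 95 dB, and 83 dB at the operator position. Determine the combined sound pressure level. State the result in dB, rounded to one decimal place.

98.8 dB

For uncorrelated sources the intensities add, so convert each level to linear form, sum, and take 10·log₁₀ of the total.
Σ 10^(L/10) = 10^(83/10) + 10^(96/10) + 10^(74/10) + 10^(95/10) + 10^(83/10) = 7.568e+09.
L_total = 10·log₁₀(7.568e+09) = 98.79 dB.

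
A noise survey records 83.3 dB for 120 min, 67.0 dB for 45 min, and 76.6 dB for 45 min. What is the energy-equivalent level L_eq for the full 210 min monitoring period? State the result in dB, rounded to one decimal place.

The energy average is taken in the linear domain: L_eq = 10·log₁₀[(Σ tᵢ·10^(Lᵢ/10))/T], T = 210 min.
Σ tᵢ·10^(Lᵢ/10) = 120·10^(83.3/10) + 45·10^(67.0/10) + 45·10^(76.6/10) = 2.794e+10.
L_eq = 10·log₁₀(2.794e+10/210) = 81.24 dB.

81.2 dB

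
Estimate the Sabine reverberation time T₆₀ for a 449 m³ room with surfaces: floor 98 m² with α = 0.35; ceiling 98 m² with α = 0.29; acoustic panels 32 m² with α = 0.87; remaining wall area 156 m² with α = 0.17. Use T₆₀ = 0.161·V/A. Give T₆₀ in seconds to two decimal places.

0.62 s

Summing Sᵢαᵢ: 98·0.35 + 98·0.29 + 32·0.87 + 156·0.17 = 117.08 m².
T₆₀ = 0.161·V/A = 0.161·449/117.08 = 0.617 s.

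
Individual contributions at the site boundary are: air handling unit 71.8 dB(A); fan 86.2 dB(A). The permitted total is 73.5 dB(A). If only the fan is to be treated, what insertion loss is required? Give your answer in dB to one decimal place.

Everything except the fan sums to 10^(71.8/10) = 1.514e+07 in linear terms, 71.80 dB(A).
The limit corresponds to 10^(73.5/10) = 2.239e+07; subtracting the fixed part leaves 7.252e+06 for the fan, i.e. 68.60 dB(A).
Required insertion loss = 86.2 − 68.60 = 17.60 dB.

17.6 dB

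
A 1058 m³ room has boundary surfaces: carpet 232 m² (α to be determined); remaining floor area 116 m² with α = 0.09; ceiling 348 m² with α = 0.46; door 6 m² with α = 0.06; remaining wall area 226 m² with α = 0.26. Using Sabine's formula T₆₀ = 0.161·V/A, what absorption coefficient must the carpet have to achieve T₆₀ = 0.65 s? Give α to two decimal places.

From T₆₀ = 0.161·V/A, the target T₆₀ = 0.65 s needs A = 0.161·1058/0.65 = 262.06 m².
Absorption from the other surfaces = 116·0.09 + 348·0.46 + 6·0.06 + 226·0.26 = 229.64 m², so the carpet must supply 32.42 m² over 232 m².
α = 32.42/232 = 0.140.

0.14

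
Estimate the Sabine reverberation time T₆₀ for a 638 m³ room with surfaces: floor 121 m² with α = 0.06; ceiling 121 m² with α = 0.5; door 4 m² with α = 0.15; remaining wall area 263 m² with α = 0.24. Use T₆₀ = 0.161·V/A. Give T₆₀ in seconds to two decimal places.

0.78 s

A = Σ Sᵢαᵢ = 121·0.06 + 121·0.5 + 4·0.15 + 263·0.24 = 131.48 m².
T₆₀ = 0.161 × 638 / 131.48 = 0.781 s.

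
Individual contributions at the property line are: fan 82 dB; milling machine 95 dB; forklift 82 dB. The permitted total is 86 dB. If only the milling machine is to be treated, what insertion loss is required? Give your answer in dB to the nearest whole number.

Everything except the milling machine sums to 10^(82/10) + 10^(82/10) = 3.170e+08 in linear terms, 85.01 dB.
To meet 86 dB overall, the treated milling machine may contribute at most 10^(86/10) − 3.170e+08 = 8.113e+07, i.e. 79.09 dB.
So the milling machine must be reduced from 95 to 79.09 dB: IL = 15.91 dB.

16 dB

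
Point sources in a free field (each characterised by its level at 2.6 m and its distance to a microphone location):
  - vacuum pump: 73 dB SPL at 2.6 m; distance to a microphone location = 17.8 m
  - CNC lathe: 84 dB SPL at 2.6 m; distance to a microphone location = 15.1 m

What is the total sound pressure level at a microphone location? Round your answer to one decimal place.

69.0 dB SPL

Apply inverse-square spreading to bring every level to the receiver, then sum 10^(L/10).
vacuum pump: 73 − 20·log₁₀(17.8/2.6) = 73 − 16.71 = 56.29 dB SPL.
CNC lathe: 84 − 20·log₁₀(15.1/2.6) = 84 − 15.28 = 68.72 dB SPL.
Σ 10^(L/10) = 7.873e+06 → L_total = 10·log₁₀(7.873e+06) = 68.96 dB SPL.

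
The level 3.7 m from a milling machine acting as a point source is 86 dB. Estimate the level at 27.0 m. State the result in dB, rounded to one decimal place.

68.7 dB

Spherical spreading from a point source gives a 20·log₁₀(r₂/r₁) drop.
L₂ = 86 − 20·log₁₀(27.0/3.7) = 86 − 17.263 = 68.74 dB.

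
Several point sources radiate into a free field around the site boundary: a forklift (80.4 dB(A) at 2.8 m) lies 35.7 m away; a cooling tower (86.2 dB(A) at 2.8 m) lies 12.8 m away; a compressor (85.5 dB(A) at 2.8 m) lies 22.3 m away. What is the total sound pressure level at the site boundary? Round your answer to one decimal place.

First find each source's level at the receiver (point-source: −20·log₁₀(r/r_ref)), then combine on an intensity basis.
forklift: 80.4 − 20·log₁₀(35.7/2.8) = 80.4 − 22.11 = 58.29 dB(A).
cooling tower: 86.2 − 20·log₁₀(12.8/2.8) = 86.2 − 13.20 = 73.00 dB(A).
compressor: 85.5 − 20·log₁₀(22.3/2.8) = 85.5 − 18.02 = 67.48 dB(A).
Σ 10^(L/10) = 2.622e+07 → L_total = 10·log₁₀(2.622e+07) = 74.19 dB(A).

74.2 dB(A)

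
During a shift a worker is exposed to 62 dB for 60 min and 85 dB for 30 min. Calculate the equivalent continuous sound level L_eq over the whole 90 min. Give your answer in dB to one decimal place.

80.3 dB

L_eq = 10·log₁₀[(1/T)·Σ tᵢ·10^(Lᵢ/10)] with T = 90 min.
Σ tᵢ·10^(Lᵢ/10) = 60·10^(62/10) + 30·10^(85/10) = 9.582e+09.
L_eq = 10·log₁₀(9.582e+09/90) = 80.27 dB.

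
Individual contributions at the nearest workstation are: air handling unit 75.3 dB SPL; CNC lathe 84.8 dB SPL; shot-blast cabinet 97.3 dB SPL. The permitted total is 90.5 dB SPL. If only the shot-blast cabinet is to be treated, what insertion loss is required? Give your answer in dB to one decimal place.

8.3 dB

The untreated sources together contribute 10^(75.3/10) + 10^(84.8/10) = 3.359e+08, i.e. 85.26 dB SPL.
To meet 90.5 dB SPL overall, the treated shot-blast cabinet may contribute at most 10^(90.5/10) − 3.359e+08 = 7.861e+08, i.e. 88.95 dB SPL.
Required insertion loss = 97.3 − 88.95 = 8.35 dB.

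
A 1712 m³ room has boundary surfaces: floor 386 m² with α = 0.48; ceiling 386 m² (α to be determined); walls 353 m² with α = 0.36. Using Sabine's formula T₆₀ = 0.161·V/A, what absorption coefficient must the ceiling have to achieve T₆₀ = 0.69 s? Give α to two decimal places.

0.23

Required total absorption A = 0.161·1712/0.69 = 399.47 m².
Absorption from the other surfaces = 386·0.48 + 353·0.36 = 312.36 m², so the ceiling must supply 87.11 m² over 386 m².
α = 87.11/386 = 0.226.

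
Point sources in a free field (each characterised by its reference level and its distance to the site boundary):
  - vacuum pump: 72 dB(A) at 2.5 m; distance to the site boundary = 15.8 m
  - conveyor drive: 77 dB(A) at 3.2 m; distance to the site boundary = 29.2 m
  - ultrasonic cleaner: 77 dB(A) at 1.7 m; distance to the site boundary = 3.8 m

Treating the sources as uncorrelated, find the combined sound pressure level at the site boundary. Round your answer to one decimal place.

70.4 dB(A)

Propagate each source to the receiver with L = L_ref − 20·log₁₀(r/r_ref), then add intensities.
vacuum pump: 72 − 20·log₁₀(15.8/2.5) = 72 − 16.01 = 55.99 dB(A).
conveyor drive: 77 − 20·log₁₀(29.2/3.2) = 77 − 19.20 = 57.80 dB(A).
ultrasonic cleaner: 77 − 20·log₁₀(3.8/1.7) = 77 − 6.99 = 70.01 dB(A).
Σ 10^(L/10) = 1.103e+07 → L_total = 10·log₁₀(1.103e+07) = 70.43 dB(A).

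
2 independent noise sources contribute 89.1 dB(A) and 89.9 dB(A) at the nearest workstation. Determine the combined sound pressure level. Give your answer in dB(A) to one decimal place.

Incoherent sources combine by intensity addition: L_total = 10·log₁₀(Σ 10^(L_i/10)).
Σ 10^(L/10) = 10^(89.1/10) + 10^(89.9/10) = 1.790e+09.
L_total = 10·log₁₀(1.790e+09) = 92.53 dB(A).

92.5 dB(A)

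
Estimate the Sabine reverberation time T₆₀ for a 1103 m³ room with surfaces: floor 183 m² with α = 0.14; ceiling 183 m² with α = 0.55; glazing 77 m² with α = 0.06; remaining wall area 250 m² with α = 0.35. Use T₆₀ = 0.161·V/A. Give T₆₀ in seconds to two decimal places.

0.81 s

Summing Sᵢαᵢ: 183·0.14 + 183·0.55 + 77·0.06 + 250·0.35 = 218.39 m².
T₆₀ = 0.161·V/A = 0.161·1103/218.39 = 0.813 s.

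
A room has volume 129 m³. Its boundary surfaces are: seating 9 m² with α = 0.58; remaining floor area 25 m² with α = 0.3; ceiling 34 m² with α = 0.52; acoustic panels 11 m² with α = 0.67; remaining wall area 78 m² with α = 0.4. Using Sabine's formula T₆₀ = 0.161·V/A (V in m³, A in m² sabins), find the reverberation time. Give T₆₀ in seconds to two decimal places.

Summing Sᵢαᵢ: 9·0.58 + 25·0.3 + 34·0.52 + 11·0.67 + 78·0.4 = 68.97 m².
T₆₀ = 0.161·V/A = 0.161·129/68.97 = 0.301 s.

0.30 s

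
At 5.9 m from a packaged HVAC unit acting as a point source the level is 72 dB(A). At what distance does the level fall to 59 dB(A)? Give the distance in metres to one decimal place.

26.4 m

Point-source spreading drops the level by 20·log₁₀(r₂/r₁); inverting, r₂/r₁ = 10^(ΔL/20).
r₂ = 5.9·10^((72−59)/20) = 5.9·10^(13.0/20) = 26.35 m.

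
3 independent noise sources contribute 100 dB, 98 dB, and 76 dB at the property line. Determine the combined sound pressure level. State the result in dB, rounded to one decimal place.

For uncorrelated sources the intensities add, so convert each level to linear form, sum, and take 10·log₁₀ of the total.
Σ 10^(L/10) = 10^(100/10) + 10^(98/10) + 10^(76/10) = 1.635e+10.
L_total = 10·log₁₀(1.635e+10) = 102.14 dB.

102.1 dB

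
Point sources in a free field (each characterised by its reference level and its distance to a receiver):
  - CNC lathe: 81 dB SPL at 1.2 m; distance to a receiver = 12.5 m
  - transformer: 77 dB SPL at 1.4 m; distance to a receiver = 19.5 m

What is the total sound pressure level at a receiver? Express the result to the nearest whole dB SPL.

62 dB SPL

First find each source's level at the receiver (point-source: −20·log₁₀(r/r_ref)), then combine on an intensity basis.
CNC lathe: 81 − 20·log₁₀(12.5/1.2) = 81 − 20.35 = 60.65 dB SPL.
transformer: 77 − 20·log₁₀(19.5/1.4) = 77 − 22.88 = 54.12 dB SPL.
Σ 10^(L/10) = 1.419e+06 → L_total = 10·log₁₀(1.419e+06) = 61.52 dB SPL.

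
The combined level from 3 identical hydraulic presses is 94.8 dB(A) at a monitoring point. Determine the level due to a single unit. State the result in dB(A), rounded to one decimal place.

Dividing the total intensity by 3 lowers the level by 10·log₁₀ 3 = 4.771 dB: L₁ = 94.8 − 4.771.

90.0 dB(A)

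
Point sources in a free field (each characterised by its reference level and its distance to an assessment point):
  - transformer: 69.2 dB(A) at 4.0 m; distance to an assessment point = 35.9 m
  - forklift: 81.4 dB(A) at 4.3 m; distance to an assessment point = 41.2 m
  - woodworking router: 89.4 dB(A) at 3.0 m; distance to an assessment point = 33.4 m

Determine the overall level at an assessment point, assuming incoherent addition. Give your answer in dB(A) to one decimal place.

Propagate each source to the receiver with L = L_ref − 20·log₁₀(r/r_ref), then add intensities.
transformer: 69.2 − 20·log₁₀(35.9/4.0) = 69.2 − 19.06 = 50.14 dB(A).
forklift: 81.4 − 20·log₁₀(41.2/4.3) = 81.4 − 19.63 = 61.77 dB(A).
woodworking router: 89.4 − 20·log₁₀(33.4/3.0) = 89.4 − 20.93 = 68.47 dB(A).
Σ 10^(L/10) = 8.634e+06 → L_total = 10·log₁₀(8.634e+06) = 69.36 dB(A).

69.4 dB(A)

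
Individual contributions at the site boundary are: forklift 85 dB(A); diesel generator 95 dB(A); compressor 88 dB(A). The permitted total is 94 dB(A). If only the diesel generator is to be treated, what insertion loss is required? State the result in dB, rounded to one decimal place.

3.1 dB

The untreated sources together contribute 10^(85/10) + 10^(88/10) = 9.472e+08, i.e. 89.76 dB(A).
To meet 94 dB(A) overall, the treated diesel generator may contribute at most 10^(94/10) − 9.472e+08 = 1.565e+09, i.e. 91.94 dB(A).
So the diesel generator must be reduced from 95 to 91.94 dB(A): IL = 3.06 dB.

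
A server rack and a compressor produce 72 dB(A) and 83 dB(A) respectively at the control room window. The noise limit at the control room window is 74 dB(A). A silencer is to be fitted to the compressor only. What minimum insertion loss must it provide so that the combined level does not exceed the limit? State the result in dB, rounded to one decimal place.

Everything except the compressor sums to 10^(72/10) = 1.585e+07 in linear terms, 72.00 dB(A).
To meet 74 dB(A) overall, the treated compressor may contribute at most 10^(74/10) − 1.585e+07 = 9.270e+06, i.e. 69.67 dB(A).
So the compressor must be reduced from 83 to 69.67 dB(A): IL = 13.33 dB.

13.3 dB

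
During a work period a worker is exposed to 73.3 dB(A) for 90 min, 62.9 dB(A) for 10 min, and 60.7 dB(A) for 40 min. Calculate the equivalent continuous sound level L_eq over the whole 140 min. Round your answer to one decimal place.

Weight each interval's intensity by its duration and average over T = 140 min:
Σ tᵢ·10^(Lᵢ/10) = 90·10^(73.3/10) + 10·10^(62.9/10) + 40·10^(60.7/10) = 1.991e+09.
L_eq = 10·log₁₀(1.991e+09/140) = 71.53 dB(A).

71.5 dB(A)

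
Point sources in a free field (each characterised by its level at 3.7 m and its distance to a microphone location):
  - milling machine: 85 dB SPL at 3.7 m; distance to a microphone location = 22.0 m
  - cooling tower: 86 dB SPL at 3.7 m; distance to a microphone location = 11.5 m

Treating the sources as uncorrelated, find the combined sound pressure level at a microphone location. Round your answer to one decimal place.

77.0 dB SPL

First find each source's level at the receiver (point-source: −20·log₁₀(r/r_ref)), then combine on an intensity basis.
milling machine: 85 − 20·log₁₀(22.0/3.7) = 85 − 15.48 = 69.52 dB SPL.
cooling tower: 86 − 20·log₁₀(11.5/3.7) = 86 − 9.85 = 76.15 dB SPL.
Σ 10^(L/10) = 5.016e+07 → L_total = 10·log₁₀(5.016e+07) = 77.00 dB SPL.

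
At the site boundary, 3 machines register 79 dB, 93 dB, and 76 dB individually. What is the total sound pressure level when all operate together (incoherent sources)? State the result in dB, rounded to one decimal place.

Incoherent sources combine by intensity addition: L_total = 10·log₁₀(Σ 10^(L_i/10)).
Σ 10^(L/10) = 10^(79/10) + 10^(93/10) + 10^(76/10) = 2.115e+09.
L_total = 10·log₁₀(2.115e+09) = 93.25 dB.

93.3 dB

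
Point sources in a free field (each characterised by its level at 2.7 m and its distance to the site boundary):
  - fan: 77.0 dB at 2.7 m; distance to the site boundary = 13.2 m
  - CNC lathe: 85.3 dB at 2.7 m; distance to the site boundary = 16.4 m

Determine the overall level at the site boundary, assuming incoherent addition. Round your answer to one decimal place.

Propagate each source to the receiver with L = L_ref − 20·log₁₀(r/r_ref), then add intensities.
fan: 77.0 − 20·log₁₀(13.2/2.7) = 77.0 − 13.78 = 63.22 dB.
CNC lathe: 85.3 − 20·log₁₀(16.4/2.7) = 85.3 − 15.67 = 69.63 dB.
Σ 10^(L/10) = 1.128e+07 → L_total = 10·log₁₀(1.128e+07) = 70.52 dB.

70.5 dB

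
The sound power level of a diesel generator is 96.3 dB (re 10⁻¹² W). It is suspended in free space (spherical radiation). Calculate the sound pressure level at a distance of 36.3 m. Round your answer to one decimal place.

54.1 dB

The power spreads over a sphere of area 4π·r², so L_p = L_w − 10·log₁₀(4π·r²).
4π·r² = 1.656e+04 m², 10·log₁₀ of that is 42.190 dB.
L_p = 96.3 − 42.190 = 54.11 dB.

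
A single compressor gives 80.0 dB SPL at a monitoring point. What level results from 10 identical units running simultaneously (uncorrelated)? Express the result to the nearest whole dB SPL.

With 10 equal, uncorrelated contributions the intensity is 10× that of one unit, giving a rise of 10·log₁₀ 10.
L_total = 80.0 + 10·log₁₀(10) = 80.0 + 10.000 = 90.00 dB SPL.

90 dB SPL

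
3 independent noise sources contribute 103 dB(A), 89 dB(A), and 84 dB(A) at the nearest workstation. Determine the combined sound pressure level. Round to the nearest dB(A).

103 dB(A)

Incoherent sources combine by intensity addition: L_total = 10·log₁₀(Σ 10^(L_i/10)).
Σ 10^(L/10) = 10^(103/10) + 10^(89/10) + 10^(84/10) = 2.100e+10.
L_total = 10·log₁₀(2.100e+10) = 103.22 dB(A).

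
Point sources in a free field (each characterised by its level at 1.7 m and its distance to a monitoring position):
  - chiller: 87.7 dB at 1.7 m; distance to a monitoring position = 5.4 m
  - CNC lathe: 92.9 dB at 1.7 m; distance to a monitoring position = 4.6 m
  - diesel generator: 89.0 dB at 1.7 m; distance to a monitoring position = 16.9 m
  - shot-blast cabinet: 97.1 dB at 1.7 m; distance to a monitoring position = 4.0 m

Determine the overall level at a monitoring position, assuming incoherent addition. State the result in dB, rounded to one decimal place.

91.0 dB

Propagate each source to the receiver with L = L_ref − 20·log₁₀(r/r_ref), then add intensities.
chiller: 87.7 − 20·log₁₀(5.4/1.7) = 87.7 − 10.04 = 77.66 dB.
CNC lathe: 92.9 − 20·log₁₀(4.6/1.7) = 92.9 − 8.65 = 84.25 dB.
diesel generator: 89.0 − 20·log₁₀(16.9/1.7) = 89.0 − 19.95 = 69.05 dB.
shot-blast cabinet: 97.1 − 20·log₁₀(4.0/1.7) = 97.1 − 7.43 = 89.67 dB.
Σ 10^(L/10) = 1.259e+09 → L_total = 10·log₁₀(1.259e+09) = 91.00 dB.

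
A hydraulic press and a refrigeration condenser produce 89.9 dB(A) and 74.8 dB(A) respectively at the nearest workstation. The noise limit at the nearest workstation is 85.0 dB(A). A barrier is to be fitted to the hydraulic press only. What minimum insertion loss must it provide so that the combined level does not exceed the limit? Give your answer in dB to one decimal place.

5.3 dB

The untreated sources together contribute 10^(74.8/10) = 3.020e+07, i.e. 74.80 dB(A).
To meet 85.0 dB(A) overall, the treated hydraulic press may contribute at most 10^(85.0/10) − 3.020e+07 = 2.860e+08, i.e. 84.56 dB(A).
Required insertion loss = 89.9 − 84.56 = 5.34 dB.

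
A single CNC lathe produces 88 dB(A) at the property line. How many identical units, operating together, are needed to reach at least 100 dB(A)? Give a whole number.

Need L₁ + 10·log₁₀ N ≥ 100, i.e. log₁₀ N ≥ 1.20.
N ≥ 10^(12.0/10) = 15.849, so N = 16.

16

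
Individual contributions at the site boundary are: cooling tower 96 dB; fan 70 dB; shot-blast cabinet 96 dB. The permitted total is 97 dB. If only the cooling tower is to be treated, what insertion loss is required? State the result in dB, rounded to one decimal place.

Everything except the cooling tower sums to 10^(70/10) + 10^(96/10) = 3.991e+09 in linear terms, 96.01 dB.
To meet 97 dB overall, the treated cooling tower may contribute at most 10^(97/10) − 3.991e+09 = 1.021e+09, i.e. 90.09 dB.
Required insertion loss = 96 − 90.09 = 5.91 dB.

5.9 dB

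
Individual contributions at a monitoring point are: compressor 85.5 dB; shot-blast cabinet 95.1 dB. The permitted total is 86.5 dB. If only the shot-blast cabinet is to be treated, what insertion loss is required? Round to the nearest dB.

15 dB

Everything except the shot-blast cabinet sums to 10^(85.5/10) = 3.548e+08 in linear terms, 85.50 dB.
The limit corresponds to 10^(86.5/10) = 4.467e+08; subtracting the fixed part leaves 9.187e+07 for the shot-blast cabinet, i.e. 79.63 dB.
Required insertion loss = 95.1 − 79.63 = 15.47 dB.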